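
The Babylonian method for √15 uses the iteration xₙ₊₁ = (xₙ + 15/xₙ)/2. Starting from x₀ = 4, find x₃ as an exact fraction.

x₁ = (4 + 15/4)/2 = 31/8.
x₂ = (31/8 + 15/(31/8))/2 = 1921/496.
x₃ = (1921/496 + 15/(1921/496))/2 = 7380481/1905632.

7380481/1905632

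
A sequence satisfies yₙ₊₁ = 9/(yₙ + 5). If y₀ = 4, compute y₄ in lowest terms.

y₁ = 9/(4 + 5) = 1.
y₂ = 9/(1 + 5) = 3/2.
y₃ = 9/(3/2 + 5) = 18/13.
y₄ = 9/(18/13 + 5) = 117/83.

117/83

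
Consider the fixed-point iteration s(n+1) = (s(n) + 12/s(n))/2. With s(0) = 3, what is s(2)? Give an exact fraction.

s(1) = (3 + 12/3)/2 = 7/2.
s(2) = (7/2 + 12/(7/2))/2 = 97/28.

97/28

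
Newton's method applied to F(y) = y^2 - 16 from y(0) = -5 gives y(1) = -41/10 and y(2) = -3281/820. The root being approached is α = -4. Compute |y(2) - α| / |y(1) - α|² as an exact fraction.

y(1) - α = -41/10 - (-4) = -41/10 + 4 = -1/10, so |y(1) - α| = 1/10.
y(2) - α = -3281/820 - (-4) = -3281/820 + 4 = -1/820, so |y(2) - α| = 1/820.
|y(1) - α|² = 1/100.
Ratio = (1/820) / (1/100) = 5/41.

5/41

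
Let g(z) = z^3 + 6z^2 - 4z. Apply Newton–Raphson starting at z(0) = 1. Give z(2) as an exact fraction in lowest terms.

1312/2101

g'(z) = 3z^2 + 12z - 4.
g(1) = 3, g'(1) = 11, so z(1) = 1 - 3/11 = 8/11.
g(8/11) = 864/1331, g'(8/11) = 764/121, so z(2) = (8/11) - (864/1331)/(764/121) = 1312/2101.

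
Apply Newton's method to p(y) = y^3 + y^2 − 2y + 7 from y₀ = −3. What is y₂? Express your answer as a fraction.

p'(y) = 3y^2 + 2y − 2.
p(−3) = −5, p'(−3) = 19, so y₁ = (−3) − (−5)/19 = −52/19.
p(−52/19) = −3675/6859, p'(−52/19) = 5414/361, so y₂ = (−52/19) − (−3675/6859)/(5414/361) = −277853/102866.

−277853/102866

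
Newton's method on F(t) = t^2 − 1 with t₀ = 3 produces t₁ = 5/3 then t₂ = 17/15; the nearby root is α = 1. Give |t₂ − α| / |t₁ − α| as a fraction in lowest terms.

1/5

t₁ − α = 5/3 − 1 = 2/3, so |t₁ − α| = 2/3.
t₂ − α = 17/15 − 1 = 2/15, so |t₂ − α| = 2/15.
Ratio = (2/15) / (2/3) = 1/5.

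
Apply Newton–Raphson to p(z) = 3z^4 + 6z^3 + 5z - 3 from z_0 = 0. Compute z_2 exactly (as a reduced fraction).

p'(z) = 12z^3 + 18z^2 + 5.
p(0) = -3, p'(0) = 5, so z_1 = 0 - (-3)/5 = 3/5.
p(3/5) = 1053/625, p'(3/5) = 1759/125, so z_2 = (3/5) - (1053/625)/(1759/125) = 4224/8795.

4224/8795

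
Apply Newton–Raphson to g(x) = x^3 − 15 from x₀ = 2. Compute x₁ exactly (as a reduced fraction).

g'(x) = 3x^2.
g(2) = −7, g'(2) = 12, so x₁ = 2 − (−7)/12 = 31/12.

31/12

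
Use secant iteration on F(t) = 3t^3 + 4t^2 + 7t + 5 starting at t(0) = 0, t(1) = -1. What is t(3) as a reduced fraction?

-25/29

F(0) = 5, F(-1) = -1. t(2) = (-1) - (-1)·((-1) - 0)/((-1) - 5) = -5/6.
F(-1) = -1, F(-5/6) = 5/24. t(3) = (-5/6) - (5/24)·((-5/6) - (-1))/((5/24) - (-1)) = -25/29.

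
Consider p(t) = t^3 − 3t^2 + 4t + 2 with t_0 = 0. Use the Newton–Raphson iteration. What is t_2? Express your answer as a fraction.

p'(t) = 3t^2 − 6t + 4.
p(0) = 2, p'(0) = 4, so t_1 = 0 − 2/4 = −1/2.
p(−1/2) = −7/8, p'(−1/2) = 31/4, so t_2 = (−1/2) − (−7/8)/(31/4) = −12/31.

−12/31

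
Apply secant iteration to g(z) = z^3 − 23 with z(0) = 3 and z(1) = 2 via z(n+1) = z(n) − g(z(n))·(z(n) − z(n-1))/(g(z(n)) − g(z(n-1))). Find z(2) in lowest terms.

53/19

g(3) = 4, g(2) = −15. z(2) = 2 − (−15)·(2 − 3)/((−15) − 4) = 53/19.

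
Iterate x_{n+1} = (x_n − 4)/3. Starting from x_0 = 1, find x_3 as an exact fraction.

−17/9

x_1 = (1 − 4)/3 = −1.
x_2 = ((−1) − 4)/3 = −5/3.
x_3 = ((−5/3) − 4)/3 = −17/9.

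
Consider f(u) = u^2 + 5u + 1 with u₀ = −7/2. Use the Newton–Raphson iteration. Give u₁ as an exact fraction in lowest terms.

f'(u) = 2u + 5.
f(−7/2) = −17/4, f'(−7/2) = −2, so u₁ = (−7/2) − (−17/4)/(−2) = −45/8.

−45/8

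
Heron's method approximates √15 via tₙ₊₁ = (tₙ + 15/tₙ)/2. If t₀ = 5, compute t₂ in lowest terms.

t₁ = (5 + 15/5)/2 = 4.
t₂ = (4 + 15/4)/2 = 31/8.

31/8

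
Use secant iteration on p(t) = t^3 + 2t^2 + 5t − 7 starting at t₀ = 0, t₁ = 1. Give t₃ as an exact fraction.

665/729

p(0) = −7, p(1) = 1. t₂ = 1 − 1·(1 − 0)/(1 − (−7)) = 7/8.
p(1) = 1, p(7/8) = −217/512. t₃ = (7/8) − (−217/512)·((7/8) − 1)/((−217/512) − 1) = 665/729.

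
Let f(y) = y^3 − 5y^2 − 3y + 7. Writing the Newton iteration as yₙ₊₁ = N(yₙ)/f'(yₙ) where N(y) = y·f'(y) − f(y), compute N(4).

f'(y) = 3y^2 − 10y − 3.
N(y) = y·f'(y) − f(y) = y·(3y^2 − 10y − 3) − (y^3 − 5y^2 − 3y + 7) = 2y^3 − 5y^2 − 7.
N(4) = 41.

41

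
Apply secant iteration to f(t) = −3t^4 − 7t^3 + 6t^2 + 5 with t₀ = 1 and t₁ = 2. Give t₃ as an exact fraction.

f(1) = 1, f(2) = −75. t₂ = 2 − (−75)·(2 − 1)/((−75) − 1) = 77/76.
f(2) = −75, f(77/76) = 23951625/33362176. t₃ = (77/76) − (23951625/33362176)·((77/76) − 2)/((23951625/33362176) − (−75)) = 11479954/11227177.

11479954/11227177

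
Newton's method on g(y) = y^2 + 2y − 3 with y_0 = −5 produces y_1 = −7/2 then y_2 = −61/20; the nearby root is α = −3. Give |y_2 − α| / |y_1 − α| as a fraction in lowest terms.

y_1 − α = −7/2 − (−3) = −7/2 + 3 = −1/2, so |y_1 − α| = 1/2.
y_2 − α = −61/20 − (−3) = −61/20 + 3 = −1/20, so |y_2 − α| = 1/20.
Ratio = (1/20) / (1/2) = 1/10.

1/10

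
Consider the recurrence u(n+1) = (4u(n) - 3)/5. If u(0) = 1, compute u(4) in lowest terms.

-851/625

u(1) = (4·1 - 3)/5 = 1/5.
u(2) = (4·(1/5) - 3)/5 = -11/25.
u(3) = (4·(-11/25) - 3)/5 = -119/125.
u(4) = (4·(-119/125) - 3)/5 = -851/625.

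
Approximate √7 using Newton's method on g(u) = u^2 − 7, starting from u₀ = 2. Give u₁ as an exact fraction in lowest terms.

11/4

g'(u) = 2u.
g(2) = −3, g'(2) = 4, so u₁ = 2 − (−3)/4 = 11/4.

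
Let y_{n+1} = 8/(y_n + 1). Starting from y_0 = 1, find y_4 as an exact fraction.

y_1 = 8/(1 + 1) = 4.
y_2 = 8/(4 + 1) = 8/5.
y_3 = 8/(8/5 + 1) = 40/13.
y_4 = 8/(40/13 + 1) = 104/53.

104/53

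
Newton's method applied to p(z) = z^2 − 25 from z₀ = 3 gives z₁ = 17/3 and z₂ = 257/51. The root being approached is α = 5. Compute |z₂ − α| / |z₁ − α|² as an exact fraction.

z₁ − α = 17/3 − 5 = 2/3, so |z₁ − α| = 2/3.
z₂ − α = 257/51 − 5 = 2/51, so |z₂ − α| = 2/51.
|z₁ − α|² = 4/9.
Ratio = (2/51) / (4/9) = 3/34.

3/34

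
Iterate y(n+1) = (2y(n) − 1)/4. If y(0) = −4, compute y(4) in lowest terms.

−23/32

y(1) = (2·(−4) − 1)/4 = −9/4.
y(2) = (2·(−9/4) − 1)/4 = −11/8.
y(3) = (2·(−11/8) − 1)/4 = −15/16.
y(4) = (2·(−15/16) − 1)/4 = −23/32.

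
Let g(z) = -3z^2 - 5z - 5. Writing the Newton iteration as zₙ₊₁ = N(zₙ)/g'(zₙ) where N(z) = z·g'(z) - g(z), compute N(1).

2

g'(z) = -6z - 5.
N(z) = z·g'(z) - g(z) = z·(-6z - 5) - (-3z^2 - 5z - 5) = -3z^2 + 5.
N(1) = 2.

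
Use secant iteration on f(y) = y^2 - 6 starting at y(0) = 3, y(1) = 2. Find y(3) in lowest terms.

27/11

f(3) = 3, f(2) = -2. y(2) = 2 - (-2)·(2 - 3)/((-2) - 3) = 12/5.
f(2) = -2, f(12/5) = -6/25. y(3) = (12/5) - (-6/25)·((12/5) - 2)/((-6/25) - (-2)) = 27/11.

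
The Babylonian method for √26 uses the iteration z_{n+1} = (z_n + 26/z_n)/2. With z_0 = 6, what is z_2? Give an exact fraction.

1897/372

z_1 = (6 + 26/6)/2 = 31/6.
z_2 = (31/6 + 26/(31/6))/2 = 1897/372.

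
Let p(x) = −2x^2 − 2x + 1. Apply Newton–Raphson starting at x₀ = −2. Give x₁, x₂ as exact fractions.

x₁ = −3/2, x₂ = −11/8

p'(x) = −4x − 2.
p(−2) = −3, p'(−2) = 6, so x₁ = (−2) − (−3)/6 = −3/2.
p(−3/2) = −1/2, p'(−3/2) = 4, so x₂ = (−3/2) − (−1/2)/4 = −11/8.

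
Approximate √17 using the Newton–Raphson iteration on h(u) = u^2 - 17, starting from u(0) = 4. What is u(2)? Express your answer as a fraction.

2177/528

h'(u) = 2u.
h(4) = -1, h'(4) = 8, so u(1) = 4 - (-1)/8 = 33/8.
h(33/8) = 1/64, h'(33/8) = 33/4, so u(2) = (33/8) - (1/64)/(33/4) = 2177/528.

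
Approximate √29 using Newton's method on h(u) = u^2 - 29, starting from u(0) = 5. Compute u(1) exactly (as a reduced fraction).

27/5

h'(u) = 2u.
h(5) = -4, h'(5) = 10, so u(1) = 5 - (-4)/10 = 27/5.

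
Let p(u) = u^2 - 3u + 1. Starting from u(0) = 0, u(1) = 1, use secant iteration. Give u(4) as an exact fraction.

p(0) = 1, p(1) = -1. u(2) = 1 - (-1)·(1 - 0)/((-1) - 1) = 1/2.
p(1) = -1, p(1/2) = -1/4. u(3) = (1/2) - (-1/4)·((1/2) - 1)/((-1/4) - (-1)) = 1/3.
p(1/2) = -1/4, p(1/3) = 1/9. u(4) = (1/3) - (1/9)·((1/3) - (1/2))/((1/9) - (-1/4)) = 5/13.

5/13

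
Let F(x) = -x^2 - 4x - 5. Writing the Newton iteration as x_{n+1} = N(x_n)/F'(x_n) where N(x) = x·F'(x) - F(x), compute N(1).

F'(x) = -2x - 4.
N(x) = x·F'(x) - F(x) = x·(-2x - 4) - (-x^2 - 4x - 5) = -x^2 + 5.
N(1) = 4.

4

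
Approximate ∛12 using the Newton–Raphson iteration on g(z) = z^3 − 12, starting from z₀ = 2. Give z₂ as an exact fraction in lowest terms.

g'(z) = 3z^2.
g(2) = −4, g'(2) = 12, so z₁ = 2 − (−4)/12 = 7/3.
g(7/3) = 19/27, g'(7/3) = 49/3, so z₂ = (7/3) − (19/27)/(49/3) = 1010/441.

1010/441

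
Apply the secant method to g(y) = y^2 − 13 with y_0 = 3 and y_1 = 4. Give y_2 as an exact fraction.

25/7

g(3) = −4, g(4) = 3. y_2 = 4 − 3·(4 − 3)/(3 − (−4)) = 25/7.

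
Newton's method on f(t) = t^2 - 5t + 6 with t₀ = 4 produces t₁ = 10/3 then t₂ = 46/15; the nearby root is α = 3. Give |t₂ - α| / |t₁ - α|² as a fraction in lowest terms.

t₁ - α = 10/3 - 3 = 1/3, so |t₁ - α| = 1/3.
t₂ - α = 46/15 - 3 = 1/15, so |t₂ - α| = 1/15.
|t₁ - α|² = 1/9.
Ratio = (1/15) / (1/9) = 3/5.

3/5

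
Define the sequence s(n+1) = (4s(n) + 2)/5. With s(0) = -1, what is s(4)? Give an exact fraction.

s(1) = (4·(-1) + 2)/5 = -2/5.
s(2) = (4·(-2/5) + 2)/5 = 2/25.
s(3) = (4·(2/25) + 2)/5 = 58/125.
s(4) = (4·(58/125) + 2)/5 = 482/625.

482/625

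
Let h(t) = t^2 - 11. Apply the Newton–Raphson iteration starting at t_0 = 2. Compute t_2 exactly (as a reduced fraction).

h'(t) = 2t.
h(2) = -7, h'(2) = 4, so t_1 = 2 - (-7)/4 = 15/4.
h(15/4) = 49/16, h'(15/4) = 15/2, so t_2 = (15/4) - (49/16)/(15/2) = 401/120.

401/120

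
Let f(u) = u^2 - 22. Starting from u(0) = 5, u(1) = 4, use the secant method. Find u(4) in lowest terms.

1712/365

f(5) = 3, f(4) = -6. u(2) = 4 - (-6)·(4 - 5)/((-6) - 3) = 14/3.
f(4) = -6, f(14/3) = -2/9. u(3) = (14/3) - (-2/9)·((14/3) - 4)/((-2/9) - (-6)) = 61/13.
f(14/3) = -2/9, f(61/13) = 3/169. u(4) = (61/13) - (3/169)·((61/13) - (14/3))/((3/169) - (-2/9)) = 1712/365.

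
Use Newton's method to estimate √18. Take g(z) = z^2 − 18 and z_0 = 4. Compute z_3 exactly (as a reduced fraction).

g'(z) = 2z.
g(4) = −2, g'(4) = 8, so z_1 = 4 − (−2)/8 = 17/4.
g(17/4) = 1/16, g'(17/4) = 17/2, so z_2 = (17/4) − (1/16)/(17/2) = 577/136.
g(577/136) = 1/18496, g'(577/136) = 577/68, so z_3 = (577/136) − (1/18496)/(577/68) = 665857/156944.

665857/156944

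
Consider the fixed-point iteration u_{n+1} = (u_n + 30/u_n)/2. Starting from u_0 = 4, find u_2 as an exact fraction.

1009/184

u_1 = (4 + 30/4)/2 = 23/4.
u_2 = (23/4 + 30/(23/4))/2 = 1009/184.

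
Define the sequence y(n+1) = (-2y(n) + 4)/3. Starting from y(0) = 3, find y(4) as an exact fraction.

y(1) = (-2·3 + 4)/3 = -2/3.
y(2) = (-2·(-2/3) + 4)/3 = 16/9.
y(3) = (-2·(16/9) + 4)/3 = 4/27.
y(4) = (-2·(4/27) + 4)/3 = 100/81.

100/81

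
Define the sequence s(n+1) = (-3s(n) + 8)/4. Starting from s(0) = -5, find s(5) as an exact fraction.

s(1) = (-3·(-5) + 8)/4 = 23/4.
s(2) = (-3·(23/4) + 8)/4 = -37/16.
s(3) = (-3·(-37/16) + 8)/4 = 239/64.
s(4) = (-3·(239/64) + 8)/4 = -205/256.
s(5) = (-3·(-205/256) + 8)/4 = 2663/1024.

2663/1024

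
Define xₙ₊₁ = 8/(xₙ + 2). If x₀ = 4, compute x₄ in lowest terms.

44/21

x₁ = 8/(4 + 2) = 4/3.
x₂ = 8/(4/3 + 2) = 12/5.
x₃ = 8/(12/5 + 2) = 20/11.
x₄ = 8/(20/11 + 2) = 44/21.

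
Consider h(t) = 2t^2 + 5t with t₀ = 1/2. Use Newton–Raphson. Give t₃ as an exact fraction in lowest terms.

h'(t) = 4t + 5.
h(1/2) = 3, h'(1/2) = 7, so t₁ = (1/2) − 3/7 = 1/14.
h(1/14) = 18/49, h'(1/14) = 37/7, so t₂ = (1/14) − (18/49)/(37/7) = 1/518.
h(1/518) = 648/67081, h'(1/518) = 1297/259, so t₃ = (1/518) − (648/67081)/(1297/259) = 1/671846.

1/671846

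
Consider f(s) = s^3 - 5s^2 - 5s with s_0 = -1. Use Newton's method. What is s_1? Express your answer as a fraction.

-7/8

f'(s) = 3s^2 - 10s - 5.
f(-1) = -1, f'(-1) = 8, so s_1 = (-1) - (-1)/8 = -7/8.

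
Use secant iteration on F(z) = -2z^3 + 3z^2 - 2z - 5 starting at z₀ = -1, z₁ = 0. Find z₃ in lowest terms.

-245/253

F(-1) = 2, F(0) = -5. z₂ = 0 - (-5)·(0 - (-1))/((-5) - 2) = -5/7.
F(0) = -5, F(-5/7) = -450/343. z₃ = (-5/7) - (-450/343)·((-5/7) - 0)/((-450/343) - (-5)) = -245/253.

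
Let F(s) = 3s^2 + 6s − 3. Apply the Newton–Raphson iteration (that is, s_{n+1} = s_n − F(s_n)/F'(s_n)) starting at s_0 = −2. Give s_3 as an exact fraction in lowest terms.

F'(s) = 6s + 6.
F(−2) = −3, F'(−2) = −6, so s_1 = (−2) − (−3)/(−6) = −5/2.
F(−5/2) = 3/4, F'(−5/2) = −9, so s_2 = (−5/2) − (3/4)/(−9) = −29/12.
F(−29/12) = 1/48, F'(−29/12) = −17/2, so s_3 = (−29/12) − (1/48)/(−17/2) = −985/408.

−985/408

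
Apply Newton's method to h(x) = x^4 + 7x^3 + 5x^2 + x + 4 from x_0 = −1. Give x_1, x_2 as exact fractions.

x_1 = −5/4, x_2 = −461/384

h'(x) = 4x^3 + 21x^2 + 10x + 1.
h(−1) = 2, h'(−1) = 8, so x_1 = (−1) − 2/8 = −5/4.
h(−5/4) = −171/256, h'(−5/4) = 27/2, so x_2 = (−5/4) − (−171/256)/(27/2) = −461/384.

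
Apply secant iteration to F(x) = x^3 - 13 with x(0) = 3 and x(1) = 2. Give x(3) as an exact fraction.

11659/4927

F(3) = 14, F(2) = -5. x(2) = 2 - (-5)·(2 - 3)/((-5) - 14) = 43/19.
F(2) = -5, F(43/19) = -9660/6859. x(3) = (43/19) - (-9660/6859)·((43/19) - 2)/((-9660/6859) - (-5)) = 11659/4927.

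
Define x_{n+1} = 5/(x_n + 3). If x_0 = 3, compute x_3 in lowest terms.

x_1 = 5/(3 + 3) = 5/6.
x_2 = 5/(5/6 + 3) = 30/23.
x_3 = 5/(30/23 + 3) = 115/99.

115/99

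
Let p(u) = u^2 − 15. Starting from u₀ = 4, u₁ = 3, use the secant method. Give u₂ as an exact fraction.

27/7

p(4) = 1, p(3) = −6. u₂ = 3 − (−6)·(3 − 4)/((−6) − 1) = 27/7.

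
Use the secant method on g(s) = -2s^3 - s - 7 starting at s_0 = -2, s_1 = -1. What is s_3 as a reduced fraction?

g(-2) = 11, g(-1) = -4. s_2 = (-1) - (-4)·((-1) - (-2))/((-4) - 11) = -19/15.
g(-1) = -4, g(-19/15) = -5632/3375. s_3 = (-19/15) - (-5632/3375)·((-19/15) - (-1))/((-5632/3375) - (-4)) = -2867/1967.

-2867/1967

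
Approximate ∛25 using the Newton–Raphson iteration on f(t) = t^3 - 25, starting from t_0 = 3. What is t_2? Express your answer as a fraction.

1478153/505521

f'(t) = 3t^2.
f(3) = 2, f'(3) = 27, so t_1 = 3 - 2/27 = 79/27.
f(79/27) = 964/19683, f'(79/27) = 6241/243, so t_2 = (79/27) - (964/19683)/(6241/243) = 1478153/505521.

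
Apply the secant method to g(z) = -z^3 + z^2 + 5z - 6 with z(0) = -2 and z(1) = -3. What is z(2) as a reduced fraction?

g(-2) = -4, g(-3) = 15. z(2) = (-3) - 15·((-3) - (-2))/(15 - (-4)) = -42/19.

-42/19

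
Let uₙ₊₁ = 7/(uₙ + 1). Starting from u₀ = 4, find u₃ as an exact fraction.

u₁ = 7/(4 + 1) = 7/5.
u₂ = 7/(7/5 + 1) = 35/12.
u₃ = 7/(35/12 + 1) = 84/47.

84/47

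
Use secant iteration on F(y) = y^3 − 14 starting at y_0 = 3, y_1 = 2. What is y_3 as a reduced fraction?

2045/842

F(3) = 13, F(2) = −6. y_2 = 2 − (−6)·(2 − 3)/((−6) − 13) = 44/19.
F(2) = −6, F(44/19) = −10842/6859. y_3 = (44/19) − (−10842/6859)·((44/19) − 2)/((−10842/6859) − (−6)) = 2045/842.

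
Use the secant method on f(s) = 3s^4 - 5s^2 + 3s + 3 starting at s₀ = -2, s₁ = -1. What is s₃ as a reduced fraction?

-13319/197

f(-2) = 25, f(-1) = -2. s₂ = (-1) - (-2)·((-1) - (-2))/((-2) - 25) = -29/27.
f(-1) = -2, f(-29/27) = -353900/177147. s₃ = (-29/27) - (-353900/177147)·((-29/27) - (-1))/((-353900/177147) - (-2)) = -13319/197.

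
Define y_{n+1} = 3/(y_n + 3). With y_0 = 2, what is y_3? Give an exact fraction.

y_1 = 3/(2 + 3) = 3/5.
y_2 = 3/(3/5 + 3) = 5/6.
y_3 = 3/(5/6 + 3) = 18/23.

18/23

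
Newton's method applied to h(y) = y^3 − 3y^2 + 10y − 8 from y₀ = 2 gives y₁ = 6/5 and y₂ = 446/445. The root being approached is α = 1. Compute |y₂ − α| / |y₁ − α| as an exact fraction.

y₁ − α = 6/5 − 1 = 1/5, so |y₁ − α| = 1/5.
y₂ − α = 446/445 − 1 = 1/445, so |y₂ − α| = 1/445.
Ratio = (1/445) / (1/5) = 1/89.

1/89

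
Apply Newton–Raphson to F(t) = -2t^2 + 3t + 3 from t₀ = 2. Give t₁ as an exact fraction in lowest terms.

F'(t) = -4t + 3.
F(2) = 1, F'(2) = -5, so t₁ = 2 - 1/(-5) = 11/5.

11/5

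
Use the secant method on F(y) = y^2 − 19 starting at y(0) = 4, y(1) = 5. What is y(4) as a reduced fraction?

F(4) = −3, F(5) = 6. y(2) = 5 − 6·(5 − 4)/(6 − (−3)) = 13/3.
F(5) = 6, F(13/3) = −2/9. y(3) = (13/3) − (−2/9)·((13/3) − 5)/((−2/9) − 6) = 61/14.
F(13/3) = −2/9, F(61/14) = −3/196. y(4) = (61/14) − (−3/196)·((61/14) − (13/3))/((−3/196) − (−2/9)) = 1591/365.

1591/365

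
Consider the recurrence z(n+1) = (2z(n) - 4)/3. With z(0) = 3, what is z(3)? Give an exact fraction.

-52/27

z(1) = (2·3 - 4)/3 = 2/3.
z(2) = (2·(2/3) - 4)/3 = -8/9.
z(3) = (2·(-8/9) - 4)/3 = -52/27.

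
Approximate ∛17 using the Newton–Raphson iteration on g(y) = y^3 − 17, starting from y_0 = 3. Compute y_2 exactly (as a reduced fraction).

1050433/408321

g'(y) = 3y^2.
g(3) = 10, g'(3) = 27, so y_1 = 3 − 10/27 = 71/27.
g(71/27) = 23300/19683, g'(71/27) = 5041/243, so y_2 = (71/27) − (23300/19683)/(5041/243) = 1050433/408321.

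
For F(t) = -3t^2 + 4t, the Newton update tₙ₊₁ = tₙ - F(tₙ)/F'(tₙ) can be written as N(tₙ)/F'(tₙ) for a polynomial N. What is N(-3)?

F'(t) = -6t + 4.
N(t) = t·F'(t) - F(t) = t·(-6t + 4) - (-3t^2 + 4t) = -3t^2.
N(-3) = -27.

-27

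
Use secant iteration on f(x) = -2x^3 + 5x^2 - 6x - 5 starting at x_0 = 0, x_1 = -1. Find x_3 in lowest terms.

-675/1351

f(0) = -5, f(-1) = 8. x_2 = (-1) - 8·((-1) - 0)/(8 - (-5)) = -5/13.
f(-1) = 8, f(-5/13) = -4040/2197. x_3 = (-5/13) - (-4040/2197)·((-5/13) - (-1))/((-4040/2197) - 8) = -675/1351.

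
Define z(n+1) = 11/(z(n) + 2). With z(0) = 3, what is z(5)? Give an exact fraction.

z(1) = 11/(3 + 2) = 11/5.
z(2) = 11/(11/5 + 2) = 55/21.
z(3) = 11/(55/21 + 2) = 231/97.
z(4) = 11/(231/97 + 2) = 1067/425.
z(5) = 11/(1067/425 + 2) = 4675/1917.

4675/1917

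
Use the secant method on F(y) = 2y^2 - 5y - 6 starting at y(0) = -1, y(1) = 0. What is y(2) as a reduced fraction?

F(-1) = 1, F(0) = -6. y(2) = 0 - (-6)·(0 - (-1))/((-6) - 1) = -6/7.

-6/7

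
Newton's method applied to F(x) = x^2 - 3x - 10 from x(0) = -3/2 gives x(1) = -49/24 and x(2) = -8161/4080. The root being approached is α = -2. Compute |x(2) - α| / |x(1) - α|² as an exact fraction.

x(1) - α = -49/24 - (-2) = -49/24 + 2 = -1/24, so |x(1) - α| = 1/24.
x(2) - α = -8161/4080 - (-2) = -8161/4080 + 2 = -1/4080, so |x(2) - α| = 1/4080.
|x(1) - α|² = 1/576.
Ratio = (1/4080) / (1/576) = 12/85.

12/85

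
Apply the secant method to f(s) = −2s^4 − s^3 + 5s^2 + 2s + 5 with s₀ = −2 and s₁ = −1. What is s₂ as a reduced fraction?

−17/10

f(−2) = −3, f(−1) = 7. s₂ = (−1) − 7·((−1) − (−2))/(7 − (−3)) = −17/10.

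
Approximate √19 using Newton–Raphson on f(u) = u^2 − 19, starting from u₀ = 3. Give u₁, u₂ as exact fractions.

u₁ = 14/3, u₂ = 367/84

f'(u) = 2u.
f(3) = −10, f'(3) = 6, so u₁ = 3 − (−10)/6 = 14/3.
f(14/3) = 25/9, f'(14/3) = 28/3, so u₂ = (14/3) − (25/9)/(28/3) = 367/84.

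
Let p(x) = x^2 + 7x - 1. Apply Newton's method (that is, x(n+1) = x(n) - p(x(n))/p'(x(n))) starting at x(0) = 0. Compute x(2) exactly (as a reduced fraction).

p'(x) = 2x + 7.
p(0) = -1, p'(0) = 7, so x(1) = 0 - (-1)/7 = 1/7.
p(1/7) = 1/49, p'(1/7) = 51/7, so x(2) = (1/7) - (1/49)/(51/7) = 50/357.

50/357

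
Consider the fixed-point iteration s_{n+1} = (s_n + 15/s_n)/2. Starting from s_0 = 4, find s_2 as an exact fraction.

1921/496

s_1 = (4 + 15/4)/2 = 31/8.
s_2 = (31/8 + 15/(31/8))/2 = 1921/496.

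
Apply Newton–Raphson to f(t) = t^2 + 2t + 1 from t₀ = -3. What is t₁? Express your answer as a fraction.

-2

f'(t) = 2t + 2.
f(-3) = 4, f'(-3) = -4, so t₁ = (-3) - 4/(-4) = -2.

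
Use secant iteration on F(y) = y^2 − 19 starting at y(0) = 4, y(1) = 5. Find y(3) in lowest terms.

F(4) = −3, F(5) = 6. y(2) = 5 − 6·(5 − 4)/(6 − (−3)) = 13/3.
F(5) = 6, F(13/3) = −2/9. y(3) = (13/3) − (−2/9)·((13/3) − 5)/((−2/9) − 6) = 61/14.

61/14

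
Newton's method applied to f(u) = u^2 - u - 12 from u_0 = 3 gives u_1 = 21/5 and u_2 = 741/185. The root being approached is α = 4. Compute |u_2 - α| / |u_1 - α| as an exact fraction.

1/37

u_1 - α = 21/5 - 4 = 1/5, so |u_1 - α| = 1/5.
u_2 - α = 741/185 - 4 = 1/185, so |u_2 - α| = 1/185.
Ratio = (1/185) / (1/5) = 1/37.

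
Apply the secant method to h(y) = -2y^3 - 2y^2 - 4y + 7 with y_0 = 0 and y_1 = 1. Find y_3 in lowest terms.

h(0) = 7, h(1) = -1. y_2 = 1 - (-1)·(1 - 0)/((-1) - 7) = 7/8.
h(1) = -1, h(7/8) = 161/256. y_3 = (7/8) - (161/256)·((7/8) - 1)/((161/256) - (-1)) = 385/417.

385/417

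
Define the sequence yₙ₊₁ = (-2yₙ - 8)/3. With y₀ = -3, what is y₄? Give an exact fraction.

-152/81

y₁ = (-2·(-3) - 8)/3 = -2/3.
y₂ = (-2·(-2/3) - 8)/3 = -20/9.
y₃ = (-2·(-20/9) - 8)/3 = -32/27.
y₄ = (-2·(-32/27) - 8)/3 = -152/81.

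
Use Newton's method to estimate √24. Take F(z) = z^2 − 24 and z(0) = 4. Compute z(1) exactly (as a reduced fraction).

5

F'(z) = 2z.
F(4) = −8, F'(4) = 8, so z(1) = 4 − (−8)/8 = 5.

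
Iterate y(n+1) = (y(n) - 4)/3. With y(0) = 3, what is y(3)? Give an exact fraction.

y(1) = (3 - 4)/3 = -1/3.
y(2) = ((-1/3) - 4)/3 = -13/9.
y(3) = ((-13/9) - 4)/3 = -49/27.

-49/27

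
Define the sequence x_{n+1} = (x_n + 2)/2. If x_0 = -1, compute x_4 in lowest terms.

x_1 = ((-1) + 2)/2 = 1/2.
x_2 = ((1/2) + 2)/2 = 5/4.
x_3 = ((5/4) + 2)/2 = 13/8.
x_4 = ((13/8) + 2)/2 = 29/16.

29/16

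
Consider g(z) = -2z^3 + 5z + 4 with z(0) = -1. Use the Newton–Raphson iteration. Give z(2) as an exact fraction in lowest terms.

g'(z) = -6z^2 + 5.
g(-1) = 1, g'(-1) = -1, so z(1) = (-1) - 1/(-1) = 0.
g(0) = 4, g'(0) = 5, so z(2) = 0 - 4/5 = -4/5.

-4/5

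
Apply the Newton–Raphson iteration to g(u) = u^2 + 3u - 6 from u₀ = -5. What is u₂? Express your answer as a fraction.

g'(u) = 2u + 3.
g(-5) = 4, g'(-5) = -7, so u₁ = (-5) - 4/(-7) = -31/7.
g(-31/7) = 16/49, g'(-31/7) = -41/7, so u₂ = (-31/7) - (16/49)/(-41/7) = -1255/287.

-1255/287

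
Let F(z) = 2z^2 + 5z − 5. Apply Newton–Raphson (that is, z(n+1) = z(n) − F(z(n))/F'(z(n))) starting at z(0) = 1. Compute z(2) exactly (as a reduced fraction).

F'(z) = 4z + 5.
F(1) = 2, F'(1) = 9, so z(1) = 1 − 2/9 = 7/9.
F(7/9) = 8/81, F'(7/9) = 73/9, so z(2) = (7/9) − (8/81)/(73/9) = 503/657.

503/657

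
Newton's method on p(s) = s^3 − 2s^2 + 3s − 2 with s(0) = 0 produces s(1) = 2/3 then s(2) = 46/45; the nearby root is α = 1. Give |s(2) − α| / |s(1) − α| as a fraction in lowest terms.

1/15

s(1) − α = 2/3 − 1 = −1/3, so |s(1) − α| = 1/3.
s(2) − α = 46/45 − 1 = 1/45, so |s(2) − α| = 1/45.
Ratio = (1/45) / (1/3) = 1/15.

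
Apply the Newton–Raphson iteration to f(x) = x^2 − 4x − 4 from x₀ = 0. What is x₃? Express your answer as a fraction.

f'(x) = 2x − 4.
f(0) = −4, f'(0) = −4, so x₁ = 0 − (−4)/(−4) = −1.
f(−1) = 1, f'(−1) = −6, so x₂ = (−1) − 1/(−6) = −5/6.
f(−5/6) = 1/36, f'(−5/6) = −17/3, so x₃ = (−5/6) − (1/36)/(−17/3) = −169/204.

−169/204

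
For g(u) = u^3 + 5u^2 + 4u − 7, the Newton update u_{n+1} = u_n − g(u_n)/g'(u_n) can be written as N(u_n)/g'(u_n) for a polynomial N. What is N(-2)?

11

g'(u) = 3u^2 + 10u + 4.
N(u) = u·g'(u) − g(u) = u·(3u^2 + 10u + 4) − (u^3 + 5u^2 + 4u − 7) = 2u^3 + 5u^2 + 7.
N(-2) = 11.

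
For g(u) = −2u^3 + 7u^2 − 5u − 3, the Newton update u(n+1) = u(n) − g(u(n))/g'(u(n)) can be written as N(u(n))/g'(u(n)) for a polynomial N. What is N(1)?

6

g'(u) = −6u^2 + 14u − 5.
N(u) = u·g'(u) − g(u) = u·(−6u^2 + 14u − 5) − (−2u^3 + 7u^2 − 5u − 3) = −4u^3 + 7u^2 + 3.
N(1) = 6.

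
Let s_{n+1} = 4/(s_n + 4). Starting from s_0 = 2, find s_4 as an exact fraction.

34/41

s_1 = 4/(2 + 4) = 2/3.
s_2 = 4/(2/3 + 4) = 6/7.
s_3 = 4/(6/7 + 4) = 14/17.
s_4 = 4/(14/17 + 4) = 34/41.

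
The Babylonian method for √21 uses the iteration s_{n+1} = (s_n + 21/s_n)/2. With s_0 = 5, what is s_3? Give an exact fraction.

s_1 = (5 + 21/5)/2 = 23/5.
s_2 = (23/5 + 21/(23/5))/2 = 527/115.
s_3 = (527/115 + 21/(527/115))/2 = 277727/60605.

277727/60605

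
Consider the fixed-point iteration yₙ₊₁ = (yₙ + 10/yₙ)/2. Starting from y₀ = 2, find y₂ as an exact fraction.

89/28

y₁ = (2 + 10/2)/2 = 7/2.
y₂ = (7/2 + 10/(7/2))/2 = 89/28.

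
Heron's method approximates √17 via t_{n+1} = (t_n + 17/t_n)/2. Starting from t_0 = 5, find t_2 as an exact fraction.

433/105

t_1 = (5 + 17/5)/2 = 21/5.
t_2 = (21/5 + 17/(21/5))/2 = 433/105.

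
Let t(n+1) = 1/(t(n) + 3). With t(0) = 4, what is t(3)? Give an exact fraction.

22/73

t(1) = 1/(4 + 3) = 1/7.
t(2) = 1/(1/7 + 3) = 7/22.
t(3) = 1/(7/22 + 3) = 22/73.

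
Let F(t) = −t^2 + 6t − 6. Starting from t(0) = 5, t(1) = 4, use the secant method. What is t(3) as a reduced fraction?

F(5) = −1, F(4) = 2. t(2) = 4 − 2·(4 − 5)/(2 − (−1)) = 14/3.
F(4) = 2, F(14/3) = 2/9. t(3) = (14/3) − (2/9)·((14/3) − 4)/((2/9) − 2) = 19/4.

19/4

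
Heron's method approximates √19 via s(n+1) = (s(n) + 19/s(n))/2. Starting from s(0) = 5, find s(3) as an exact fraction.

s(1) = (5 + 19/5)/2 = 22/5.
s(2) = (22/5 + 19/(22/5))/2 = 959/220.
s(3) = (959/220 + 19/(959/220))/2 = 1839281/421960.

1839281/421960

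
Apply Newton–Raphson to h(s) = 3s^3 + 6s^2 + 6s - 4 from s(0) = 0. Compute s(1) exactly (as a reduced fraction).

h'(s) = 9s^2 + 12s + 6.
h(0) = -4, h'(0) = 6, so s(1) = 0 - (-4)/6 = 2/3.

2/3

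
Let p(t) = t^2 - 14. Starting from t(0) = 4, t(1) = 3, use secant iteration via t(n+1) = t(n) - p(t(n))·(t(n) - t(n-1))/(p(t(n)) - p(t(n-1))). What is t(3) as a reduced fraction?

p(4) = 2, p(3) = -5. t(2) = 3 - (-5)·(3 - 4)/((-5) - 2) = 26/7.
p(3) = -5, p(26/7) = -10/49. t(3) = (26/7) - (-10/49)·((26/7) - 3)/((-10/49) - (-5)) = 176/47.

176/47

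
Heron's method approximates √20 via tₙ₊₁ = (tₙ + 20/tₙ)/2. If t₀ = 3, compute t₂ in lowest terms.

t₁ = (3 + 20/3)/2 = 29/6.
t₂ = (29/6 + 20/(29/6))/2 = 1561/348.

1561/348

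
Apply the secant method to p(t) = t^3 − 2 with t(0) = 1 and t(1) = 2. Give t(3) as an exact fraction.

p(1) = −1, p(2) = 6. t(2) = 2 − 6·(2 − 1)/(6 − (−1)) = 8/7.
p(2) = 6, p(8/7) = −174/343. t(3) = (8/7) − (−174/343)·((8/7) − 2)/((−174/343) − 6) = 75/62.

75/62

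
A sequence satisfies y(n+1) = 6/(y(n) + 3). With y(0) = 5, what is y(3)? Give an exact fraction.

y(1) = 6/(5 + 3) = 3/4.
y(2) = 6/(3/4 + 3) = 8/5.
y(3) = 6/(8/5 + 3) = 30/23.

30/23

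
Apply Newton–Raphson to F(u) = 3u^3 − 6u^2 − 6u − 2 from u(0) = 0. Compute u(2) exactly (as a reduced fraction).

−10/9

F'(u) = 9u^2 − 12u − 6.
F(0) = −2, F'(0) = −6, so u(1) = 0 − (−2)/(−6) = −1/3.
F(−1/3) = −7/9, F'(−1/3) = −1, so u(2) = (−1/3) − (−7/9)/(−1) = −10/9.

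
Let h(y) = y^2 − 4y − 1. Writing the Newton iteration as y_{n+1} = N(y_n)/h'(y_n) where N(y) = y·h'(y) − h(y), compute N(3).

h'(y) = 2y − 4.
N(y) = y·h'(y) − h(y) = y·(2y − 4) − (y^2 − 4y − 1) = y^2 + 1.
N(3) = 10.

10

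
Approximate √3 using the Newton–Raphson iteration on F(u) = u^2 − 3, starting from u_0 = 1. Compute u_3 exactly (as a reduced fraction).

F'(u) = 2u.
F(1) = −2, F'(1) = 2, so u_1 = 1 − (−2)/2 = 2.
F(2) = 1, F'(2) = 4, so u_2 = 2 − 1/4 = 7/4.
F(7/4) = 1/16, F'(7/4) = 7/2, so u_3 = (7/4) − (1/16)/(7/2) = 97/56.

97/56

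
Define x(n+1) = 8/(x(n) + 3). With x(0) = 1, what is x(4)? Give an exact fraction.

184/109

x(1) = 8/(1 + 3) = 2.
x(2) = 8/(2 + 3) = 8/5.
x(3) = 8/(8/5 + 3) = 40/23.
x(4) = 8/(40/23 + 3) = 184/109.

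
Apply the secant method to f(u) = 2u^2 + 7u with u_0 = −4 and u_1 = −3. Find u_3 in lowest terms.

f(−4) = 4, f(−3) = −3. u_2 = (−3) − (−3)·((−3) − (−4))/((−3) − 4) = −24/7.
f(−3) = −3, f(−24/7) = −24/49. u_3 = (−24/7) − (−24/49)·((−24/7) − (−3))/((−24/49) − (−3)) = −144/41.

−144/41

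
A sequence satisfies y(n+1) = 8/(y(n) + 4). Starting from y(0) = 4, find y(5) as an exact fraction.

y(1) = 8/(4 + 4) = 1.
y(2) = 8/(1 + 4) = 8/5.
y(3) = 8/(8/5 + 4) = 10/7.
y(4) = 8/(10/7 + 4) = 28/19.
y(5) = 8/(28/19 + 4) = 19/13.

19/13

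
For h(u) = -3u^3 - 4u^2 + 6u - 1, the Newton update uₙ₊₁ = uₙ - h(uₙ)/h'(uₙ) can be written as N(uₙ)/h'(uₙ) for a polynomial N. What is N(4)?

h'(u) = -9u^2 - 8u + 6.
N(u) = u·h'(u) - h(u) = u·(-9u^2 - 8u + 6) - (-3u^3 - 4u^2 + 6u - 1) = -6u^3 - 4u^2 + 1.
N(4) = -447.

-447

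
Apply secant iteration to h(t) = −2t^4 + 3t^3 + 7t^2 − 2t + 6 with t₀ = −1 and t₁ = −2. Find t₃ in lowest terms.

h(−1) = 10, h(−2) = −18. t₂ = (−2) − (−18)·((−2) − (−1))/((−18) − 10) = −19/14.
h(−2) = −18, h(−19/14) = 70335/9604. t₃ = (−19/14) − (70335/9604)·((−19/14) − (−2))/((70335/9604) − (−18)) = −41698/27023.

−41698/27023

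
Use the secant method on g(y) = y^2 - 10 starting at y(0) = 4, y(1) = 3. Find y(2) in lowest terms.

g(4) = 6, g(3) = -1. y(2) = 3 - (-1)·(3 - 4)/((-1) - 6) = 22/7.

22/7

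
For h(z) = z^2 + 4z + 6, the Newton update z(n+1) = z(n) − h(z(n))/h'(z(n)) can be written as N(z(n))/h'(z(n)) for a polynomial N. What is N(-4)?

10

h'(z) = 2z + 4.
N(z) = z·h'(z) − h(z) = z·(2z + 4) − (z^2 + 4z + 6) = z^2 − 6.
N(-4) = 10.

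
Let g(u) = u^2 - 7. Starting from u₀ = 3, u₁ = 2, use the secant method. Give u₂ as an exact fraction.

13/5

g(3) = 2, g(2) = -3. u₂ = 2 - (-3)·(2 - 3)/((-3) - 2) = 13/5.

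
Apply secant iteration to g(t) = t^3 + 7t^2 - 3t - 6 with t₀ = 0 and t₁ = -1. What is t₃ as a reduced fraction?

-86/113

g(0) = -6, g(-1) = 3. t₂ = (-1) - 3·((-1) - 0)/(3 - (-6)) = -2/3.
g(-1) = 3, g(-2/3) = -32/27. t₃ = (-2/3) - (-32/27)·((-2/3) - (-1))/((-32/27) - 3) = -86/113.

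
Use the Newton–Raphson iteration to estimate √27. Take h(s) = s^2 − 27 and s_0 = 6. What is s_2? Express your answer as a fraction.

291/56

h'(s) = 2s.
h(6) = 9, h'(6) = 12, so s_1 = 6 − 9/12 = 21/4.
h(21/4) = 9/16, h'(21/4) = 21/2, so s_2 = (21/4) − (9/16)/(21/2) = 291/56.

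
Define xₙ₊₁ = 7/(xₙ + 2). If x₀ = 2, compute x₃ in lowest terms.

x₁ = 7/(2 + 2) = 7/4.
x₂ = 7/(7/4 + 2) = 28/15.
x₃ = 7/(28/15 + 2) = 105/58.

105/58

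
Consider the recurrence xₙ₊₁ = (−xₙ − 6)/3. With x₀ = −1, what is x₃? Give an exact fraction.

x₁ = (−(−1) − 6)/3 = −5/3.
x₂ = (−(−5/3) − 6)/3 = −13/9.
x₃ = (−(−13/9) − 6)/3 = −41/27.

−41/27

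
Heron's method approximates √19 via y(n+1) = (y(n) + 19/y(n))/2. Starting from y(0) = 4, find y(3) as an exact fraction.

y(1) = (4 + 19/4)/2 = 35/8.
y(2) = (35/8 + 19/(35/8))/2 = 2441/560.
y(3) = (2441/560 + 19/(2441/560))/2 = 11916881/2733920.

11916881/2733920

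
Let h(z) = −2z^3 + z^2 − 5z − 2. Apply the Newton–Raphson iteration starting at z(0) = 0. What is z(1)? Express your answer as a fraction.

h'(z) = −6z^2 + 2z − 5.
h(0) = −2, h'(0) = −5, so z(1) = 0 − (−2)/(−5) = −2/5.

−2/5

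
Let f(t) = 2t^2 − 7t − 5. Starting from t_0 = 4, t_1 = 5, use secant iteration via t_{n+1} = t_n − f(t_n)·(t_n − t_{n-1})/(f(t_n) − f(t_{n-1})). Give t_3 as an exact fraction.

f(4) = −1, f(5) = 10. t_2 = 5 − 10·(5 − 4)/(10 − (−1)) = 45/11.
f(5) = 10, f(45/11) = −20/121. t_3 = (45/11) − (−20/121)·((45/11) − 5)/((−20/121) − 10) = 505/123.

505/123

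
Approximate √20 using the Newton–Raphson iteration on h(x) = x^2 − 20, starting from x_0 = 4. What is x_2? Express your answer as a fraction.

161/36

h'(x) = 2x.
h(4) = −4, h'(4) = 8, so x_1 = 4 − (−4)/8 = 9/2.
h(9/2) = 1/4, h'(9/2) = 9, so x_2 = (9/2) − (1/4)/9 = 161/36.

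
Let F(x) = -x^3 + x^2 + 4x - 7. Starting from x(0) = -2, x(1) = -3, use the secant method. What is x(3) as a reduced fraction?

-18667/8489

F(-2) = -3, F(-3) = 17. x(2) = (-3) - 17·((-3) - (-2))/(17 - (-3)) = -43/20.
F(-3) = 17, F(-43/20) = -8313/8000. x(3) = (-43/20) - (-8313/8000)·((-43/20) - (-3))/((-8313/8000) - 17) = -18667/8489.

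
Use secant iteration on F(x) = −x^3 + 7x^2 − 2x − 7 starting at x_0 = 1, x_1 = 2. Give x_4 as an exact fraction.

9358918/7215155

F(1) = −3, F(2) = 9. x_2 = 2 − 9·(2 − 1)/(9 − (−3)) = 5/4.
F(2) = 9, F(5/4) = −33/64. x_3 = (5/4) − (−33/64)·((5/4) − 2)/((−33/64) − 9) = 262/203.
F(5/4) = −33/64, F(262/203) = −593109/8365427. x_4 = (262/203) − (−593109/8365427)·((262/203) − (5/4))/((−593109/8365427) − (−33/64)) = 9358918/7215155.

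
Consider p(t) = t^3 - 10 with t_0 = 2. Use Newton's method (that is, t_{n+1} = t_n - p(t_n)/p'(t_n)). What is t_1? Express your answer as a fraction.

p'(t) = 3t^2.
p(2) = -2, p'(2) = 12, so t_1 = 2 - (-2)/12 = 13/6.

13/6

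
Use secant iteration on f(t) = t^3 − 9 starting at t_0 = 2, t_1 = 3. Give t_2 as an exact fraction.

39/19

f(2) = −1, f(3) = 18. t_2 = 3 − 18·(3 − 2)/(18 − (−1)) = 39/19.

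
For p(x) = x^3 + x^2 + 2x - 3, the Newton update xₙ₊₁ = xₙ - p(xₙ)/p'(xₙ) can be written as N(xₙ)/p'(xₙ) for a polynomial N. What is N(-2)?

-9

p'(x) = 3x^2 + 2x + 2.
N(x) = x·p'(x) - p(x) = x·(3x^2 + 2x + 2) - (x^3 + x^2 + 2x - 3) = 2x^3 + x^2 + 3.
N(-2) = -9.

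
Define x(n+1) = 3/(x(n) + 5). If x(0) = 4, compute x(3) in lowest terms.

48/89

x(1) = 3/(4 + 5) = 1/3.
x(2) = 3/(1/3 + 5) = 9/16.
x(3) = 3/(9/16 + 5) = 48/89.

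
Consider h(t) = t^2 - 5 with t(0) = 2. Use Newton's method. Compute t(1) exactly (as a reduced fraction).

9/4

h'(t) = 2t.
h(2) = -1, h'(2) = 4, so t(1) = 2 - (-1)/4 = 9/4.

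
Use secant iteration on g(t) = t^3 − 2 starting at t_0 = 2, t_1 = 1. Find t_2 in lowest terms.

8/7

g(2) = 6, g(1) = −1. t_2 = 1 − (−1)·(1 − 2)/((−1) − 6) = 8/7.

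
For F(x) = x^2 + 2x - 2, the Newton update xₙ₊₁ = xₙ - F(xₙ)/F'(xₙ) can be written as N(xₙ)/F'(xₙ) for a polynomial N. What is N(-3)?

11

F'(x) = 2x + 2.
N(x) = x·F'(x) - F(x) = x·(2x + 2) - (x^2 + 2x - 2) = x^2 + 2.
N(-3) = 11.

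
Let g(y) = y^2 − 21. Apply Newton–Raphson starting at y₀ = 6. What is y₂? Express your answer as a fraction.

697/152

g'(y) = 2y.
g(6) = 15, g'(6) = 12, so y₁ = 6 − 15/12 = 19/4.
g(19/4) = 25/16, g'(19/4) = 19/2, so y₂ = (19/4) − (25/16)/(19/2) = 697/152.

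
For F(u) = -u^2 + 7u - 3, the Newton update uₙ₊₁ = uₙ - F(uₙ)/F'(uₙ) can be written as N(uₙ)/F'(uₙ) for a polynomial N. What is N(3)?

-6

F'(u) = -2u + 7.
N(u) = u·F'(u) - F(u) = u·(-2u + 7) - (-u^2 + 7u - 3) = -u^2 + 3.
N(3) = -6.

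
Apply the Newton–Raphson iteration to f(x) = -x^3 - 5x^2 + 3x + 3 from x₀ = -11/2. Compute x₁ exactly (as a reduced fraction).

-714/131

f'(x) = -3x^2 - 10x + 3.
f(-11/2) = 13/8, f'(-11/2) = -131/4, so x₁ = (-11/2) - (13/8)/(-131/4) = -714/131.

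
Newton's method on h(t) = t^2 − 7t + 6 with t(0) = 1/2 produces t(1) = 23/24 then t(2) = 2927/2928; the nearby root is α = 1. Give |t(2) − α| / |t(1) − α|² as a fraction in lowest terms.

t(1) − α = 23/24 − 1 = −1/24, so |t(1) − α| = 1/24.
t(2) − α = 2927/2928 − 1 = −1/2928, so |t(2) − α| = 1/2928.
|t(1) − α|² = 1/576.
Ratio = (1/2928) / (1/576) = 12/61.

12/61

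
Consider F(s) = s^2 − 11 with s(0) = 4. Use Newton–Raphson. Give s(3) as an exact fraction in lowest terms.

F'(s) = 2s.
F(4) = 5, F'(4) = 8, so s(1) = 4 − 5/8 = 27/8.
F(27/8) = 25/64, F'(27/8) = 27/4, so s(2) = (27/8) − (25/64)/(27/4) = 1433/432.
F(1433/432) = 625/186624, F'(1433/432) = 1433/216, so s(3) = (1433/432) − (625/186624)/(1433/216) = 4106353/1238112.

4106353/1238112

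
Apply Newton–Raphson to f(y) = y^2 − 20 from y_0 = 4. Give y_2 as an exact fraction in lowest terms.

161/36

f'(y) = 2y.
f(4) = −4, f'(4) = 8, so y_1 = 4 − (−4)/8 = 9/2.
f(9/2) = 1/4, f'(9/2) = 9, so y_2 = (9/2) − (1/4)/9 = 161/36.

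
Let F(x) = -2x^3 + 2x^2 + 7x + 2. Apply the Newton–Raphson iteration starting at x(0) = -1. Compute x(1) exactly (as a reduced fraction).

F'(x) = -6x^2 + 4x + 7.
F(-1) = -1, F'(-1) = -3, so x(1) = (-1) - (-1)/(-3) = -4/3.

-4/3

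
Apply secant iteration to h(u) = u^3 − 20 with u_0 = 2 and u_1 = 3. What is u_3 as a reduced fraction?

h(2) = −12, h(3) = 7. u_2 = 3 − 7·(3 − 2)/(7 − (−12)) = 50/19.
h(3) = 7, h(50/19) = −12180/6859. u_3 = (50/19) − (−12180/6859)·((50/19) − 3)/((−12180/6859) − 7) = 23270/8599.

23270/8599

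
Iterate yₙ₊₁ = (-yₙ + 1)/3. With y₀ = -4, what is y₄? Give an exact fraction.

16/81

y₁ = (-(-4) + 1)/3 = 5/3.
y₂ = (-(5/3) + 1)/3 = -2/9.
y₃ = (-(-2/9) + 1)/3 = 11/27.
y₄ = (-(11/27) + 1)/3 = 16/81.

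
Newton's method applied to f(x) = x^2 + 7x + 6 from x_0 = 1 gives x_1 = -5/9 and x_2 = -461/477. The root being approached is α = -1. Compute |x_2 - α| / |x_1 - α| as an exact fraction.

x_1 - α = -5/9 - (-1) = -5/9 + 1 = 4/9, so |x_1 - α| = 4/9.
x_2 - α = -461/477 - (-1) = -461/477 + 1 = 16/477, so |x_2 - α| = 16/477.
Ratio = (16/477) / (4/9) = 4/53.

4/53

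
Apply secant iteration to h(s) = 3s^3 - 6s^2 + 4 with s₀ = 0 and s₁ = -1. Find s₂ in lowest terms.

-4/9

h(0) = 4, h(-1) = -5. s₂ = (-1) - (-5)·((-1) - 0)/((-5) - 4) = -4/9.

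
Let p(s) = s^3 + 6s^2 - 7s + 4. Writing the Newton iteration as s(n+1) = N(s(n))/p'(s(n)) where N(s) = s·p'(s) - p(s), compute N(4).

p'(s) = 3s^2 + 12s - 7.
N(s) = s·p'(s) - p(s) = s·(3s^2 + 12s - 7) - (s^3 + 6s^2 - 7s + 4) = 2s^3 + 6s^2 - 4.
N(4) = 220.

220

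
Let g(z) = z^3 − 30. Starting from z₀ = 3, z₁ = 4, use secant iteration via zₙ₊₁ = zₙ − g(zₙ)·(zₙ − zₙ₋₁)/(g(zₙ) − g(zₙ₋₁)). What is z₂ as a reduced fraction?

g(3) = −3, g(4) = 34. z₂ = 4 − 34·(4 − 3)/(34 − (−3)) = 114/37.

114/37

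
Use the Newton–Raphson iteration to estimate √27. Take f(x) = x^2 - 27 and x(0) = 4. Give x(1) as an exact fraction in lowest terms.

f'(x) = 2x.
f(4) = -11, f'(4) = 8, so x(1) = 4 - (-11)/8 = 43/8.

43/8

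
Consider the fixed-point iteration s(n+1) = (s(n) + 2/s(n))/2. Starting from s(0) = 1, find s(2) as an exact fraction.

17/12

s(1) = (1 + 2/1)/2 = 3/2.
s(2) = (3/2 + 2/(3/2))/2 = 17/12.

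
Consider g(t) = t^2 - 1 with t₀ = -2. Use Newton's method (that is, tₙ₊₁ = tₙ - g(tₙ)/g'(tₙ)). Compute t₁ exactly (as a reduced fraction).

g'(t) = 2t.
g(-2) = 3, g'(-2) = -4, so t₁ = (-2) - 3/(-4) = -5/4.

-5/4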